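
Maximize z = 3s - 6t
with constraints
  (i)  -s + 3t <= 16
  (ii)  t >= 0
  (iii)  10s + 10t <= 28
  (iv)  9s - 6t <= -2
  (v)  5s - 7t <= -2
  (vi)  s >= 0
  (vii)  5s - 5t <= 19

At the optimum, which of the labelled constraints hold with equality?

Feasible corners and z = 3s - 6t:
  (74/75, 136/75) → z = -198/25
  (0, 14/5) → z = -84/5
  (0, 1/3) → z = -2

The maximum is at (0, 1/3). Substituting into each constraint, equality holds for (iv) and (vi); the remaining constraints have slack.

(iv) and (vi)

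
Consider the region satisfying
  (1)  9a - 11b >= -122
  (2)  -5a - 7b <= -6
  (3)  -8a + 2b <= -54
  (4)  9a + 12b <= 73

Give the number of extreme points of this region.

Of the 6 pairwise boundary intersections, those satisfying every inequality are:
  (65/11, -37/11)
  (439/3, -311/3)
  (397/57, 49/57)

3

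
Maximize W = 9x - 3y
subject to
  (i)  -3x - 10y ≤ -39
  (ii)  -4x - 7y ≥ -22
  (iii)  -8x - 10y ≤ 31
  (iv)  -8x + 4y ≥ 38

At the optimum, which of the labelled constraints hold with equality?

Extreme points and W = 9x - 3y:
  (-53/19, 90/19) → W = -747/19
  (-14, 81/10) → W = -1503/10
  (-437/16, 75/4) → W = -4833/16

The maximum is at (-53/19, 90/19). Substituting into each constraint, equality holds for (i) and (ii); the remaining constraints have slack.

(i) and (ii)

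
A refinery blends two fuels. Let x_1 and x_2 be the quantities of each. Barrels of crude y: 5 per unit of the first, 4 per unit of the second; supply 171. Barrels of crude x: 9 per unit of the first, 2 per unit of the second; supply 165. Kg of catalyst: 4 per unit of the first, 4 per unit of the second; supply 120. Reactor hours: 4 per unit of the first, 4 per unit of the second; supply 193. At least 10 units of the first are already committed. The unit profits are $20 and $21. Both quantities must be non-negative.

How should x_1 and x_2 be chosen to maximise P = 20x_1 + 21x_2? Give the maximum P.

x_1 = 10, x_2 = 20, maximum P = 620

The optimum lies where 4x_1 + 4x_2 = 120 and x_1 = 10.
Solving simultaneously gives x_1 = 10, x_2 = 20.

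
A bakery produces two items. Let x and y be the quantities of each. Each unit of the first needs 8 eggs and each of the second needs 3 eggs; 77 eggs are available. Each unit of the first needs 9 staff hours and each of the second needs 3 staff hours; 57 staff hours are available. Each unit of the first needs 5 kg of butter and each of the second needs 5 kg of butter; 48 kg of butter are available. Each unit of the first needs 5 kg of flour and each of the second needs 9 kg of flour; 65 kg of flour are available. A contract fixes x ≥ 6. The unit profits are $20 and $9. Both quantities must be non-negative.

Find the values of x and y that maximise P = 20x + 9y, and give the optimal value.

Feasible corners and P = 20x + 9y:
  (19/3, 0) → P = 380/3
  (6, 0) → P = 120
  (6, 1) → P = 129

At the optimal vertex, 9x + 3y = 57 and x = 6.
Solving simultaneously gives x = 6, y = 1.

x = 6, y = 1, maximum P = 129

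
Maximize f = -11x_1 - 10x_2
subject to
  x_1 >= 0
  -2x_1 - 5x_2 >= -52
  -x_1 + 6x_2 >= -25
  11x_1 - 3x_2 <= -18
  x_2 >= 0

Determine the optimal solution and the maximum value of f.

The binding constraints are x_1 = 0 and 11x_1 - 3x_2 = -18.
Solving simultaneously gives x_1 = 0, x_2 = 6.

x_1 = 0, x_2 = 6, maximum f = -60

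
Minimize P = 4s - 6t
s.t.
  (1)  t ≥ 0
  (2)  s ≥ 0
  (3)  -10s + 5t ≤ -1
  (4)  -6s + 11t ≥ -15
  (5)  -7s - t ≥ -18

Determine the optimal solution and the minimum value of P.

Vertices and P = 4s - 6t:
  (1/10, 0) → P = 2/5
  (5/2, 0) → P = 10
  (91/45, 173/45) → P = -674/45
  (213/83, 3/83) → P = 834/83

s = 91/45, t = 173/45, minimum P = -674/45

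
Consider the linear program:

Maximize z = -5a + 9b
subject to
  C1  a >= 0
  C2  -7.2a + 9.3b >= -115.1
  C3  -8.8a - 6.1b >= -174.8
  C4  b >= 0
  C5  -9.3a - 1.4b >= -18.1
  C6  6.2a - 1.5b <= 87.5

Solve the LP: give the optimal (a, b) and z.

a = 0, b = 181/14, maximum z = 1629/14

Extreme points and z = -5a + 9b:
  (0, 0) → z = 0
  (0, 181/14) → z = 1629/14
  (181/93, 0) → z = -905/93

At the optimal vertex, a = 0 and -9.3a - 1.4b = -18.1.
Solving simultaneously gives a = 0, b = 181/14.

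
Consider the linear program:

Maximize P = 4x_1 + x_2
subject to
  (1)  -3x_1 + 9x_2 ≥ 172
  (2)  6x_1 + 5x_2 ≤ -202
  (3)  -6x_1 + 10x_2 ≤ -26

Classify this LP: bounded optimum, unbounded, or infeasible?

The boundaries -3x_1 + 9x_2 = 172 and 6x_1 + 5x_2 = -202 meet at (-2678/69, 142/23), but that point violates -6x_1 + 10x_2 ≤ -26. Every candidate vertex is excluded by some other constraint, so the feasible region is empty.

infeasible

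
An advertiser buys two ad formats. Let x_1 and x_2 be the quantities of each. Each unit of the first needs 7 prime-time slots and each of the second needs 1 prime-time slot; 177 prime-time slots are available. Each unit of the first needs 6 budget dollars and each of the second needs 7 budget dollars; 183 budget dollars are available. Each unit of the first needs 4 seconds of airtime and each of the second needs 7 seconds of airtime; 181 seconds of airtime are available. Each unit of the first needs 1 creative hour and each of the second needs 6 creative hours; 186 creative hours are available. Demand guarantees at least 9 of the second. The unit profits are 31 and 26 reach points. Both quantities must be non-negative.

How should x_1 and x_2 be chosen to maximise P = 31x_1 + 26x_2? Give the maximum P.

Vertices and P = 31x_1 + 26x_2:
  (0, 181/7) → P = 4706/7
  (0, 9) → P = 234
  (1, 177/7) → P = 4819/7
  (20, 9) → P = 854

x_1 = 20, x_2 = 9, maximum P = 854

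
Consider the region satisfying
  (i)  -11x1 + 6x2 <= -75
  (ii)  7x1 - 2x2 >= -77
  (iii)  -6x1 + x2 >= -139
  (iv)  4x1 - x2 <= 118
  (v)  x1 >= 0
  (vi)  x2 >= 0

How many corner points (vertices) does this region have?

3

Pairwise boundary intersections that survive every other constraint:
  (759/25, 1079/25)
  (75/11, 0)
  (139/6, 0)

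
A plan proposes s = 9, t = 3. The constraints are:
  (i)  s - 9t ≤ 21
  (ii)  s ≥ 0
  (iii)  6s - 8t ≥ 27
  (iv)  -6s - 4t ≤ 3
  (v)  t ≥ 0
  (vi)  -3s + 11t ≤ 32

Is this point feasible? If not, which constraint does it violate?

feasible

(i): -18 ≤ 21 ✓
(ii): 9 ≥ 0 ✓
(iii): 30 ≥ 27 ✓
(iv): -66 ≤ 3 ✓
(v): 3 ≥ 0 ✓
(vi): 6 ≤ 32 ✓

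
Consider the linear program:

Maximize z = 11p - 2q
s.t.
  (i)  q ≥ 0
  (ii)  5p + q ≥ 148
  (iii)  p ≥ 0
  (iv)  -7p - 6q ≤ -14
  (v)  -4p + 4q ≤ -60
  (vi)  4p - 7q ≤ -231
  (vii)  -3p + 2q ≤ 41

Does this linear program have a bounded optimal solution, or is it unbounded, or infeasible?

From the feasible point (112, 97), moving in the direction (4, 4) keeps every constraint satisfied while z increases without bound.

unbounded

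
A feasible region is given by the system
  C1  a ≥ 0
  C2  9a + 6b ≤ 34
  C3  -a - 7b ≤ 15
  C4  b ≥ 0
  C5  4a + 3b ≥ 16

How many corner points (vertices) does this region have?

3

Intersecting each pair of boundary lines and keeping only the points that satisfy every inequality leaves:
  (0, 17/3)
  (0, 16/3)
  (2, 8/3)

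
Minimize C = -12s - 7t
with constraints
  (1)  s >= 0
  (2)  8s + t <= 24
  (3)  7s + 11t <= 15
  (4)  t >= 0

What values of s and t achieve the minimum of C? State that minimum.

s = 15/7, t = 0, minimum C = -180/7

Feasible corners and C = -12s - 7t:
  (0, 15/11) → C = -105/11
  (0, 0) → C = 0
  (15/7, 0) → C = -180/7

The optimum lies where 7s + 11t = 15 and t = 0.
Solving simultaneously gives s = 15/7, t = 0.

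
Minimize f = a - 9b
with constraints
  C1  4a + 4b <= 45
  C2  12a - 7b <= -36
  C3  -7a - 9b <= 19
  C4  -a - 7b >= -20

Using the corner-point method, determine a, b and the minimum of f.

a = -313/40, b = 159/40, minimum f = -218/5

Extreme points and f = a - 9b:
  (-457/157, 24/157) → f = -673/157
  (-16/13, 276/91) → f = -2596/91
  (-313/40, 159/40) → f = -218/5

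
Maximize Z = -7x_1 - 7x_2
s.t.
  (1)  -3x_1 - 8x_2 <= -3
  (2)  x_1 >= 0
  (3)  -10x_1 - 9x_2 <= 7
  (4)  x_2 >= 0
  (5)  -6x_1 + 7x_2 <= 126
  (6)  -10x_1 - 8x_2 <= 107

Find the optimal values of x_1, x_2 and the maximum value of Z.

Corner points and Z = -7x_1 - 7x_2:
  (0, 3/8) → Z = -21/8
  (1, 0) → Z = -7
  (0, 18) → Z = -126
The feasible region is unbounded (it extends along (7, 6), (1, 0)), but Z strictly decreases along every unbounded feasible direction, so there is no improving ray and the maximum is attained at a vertex.

The optimum lies where -3x_1 - 8x_2 = -3 and x_1 = 0.
Solving simultaneously gives x_1 = 0, x_2 = 3/8.

x_1 = 0, x_2 = 3/8, maximum Z = -21/8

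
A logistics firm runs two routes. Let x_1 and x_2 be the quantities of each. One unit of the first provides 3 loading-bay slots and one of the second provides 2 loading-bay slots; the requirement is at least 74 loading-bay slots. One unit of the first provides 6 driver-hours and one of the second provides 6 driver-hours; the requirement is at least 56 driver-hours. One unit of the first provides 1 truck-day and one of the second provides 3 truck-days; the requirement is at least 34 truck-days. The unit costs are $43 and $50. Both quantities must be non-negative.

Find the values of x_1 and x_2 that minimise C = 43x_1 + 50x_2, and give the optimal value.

x_1 = 22, x_2 = 4, minimum C = 1146

Vertices and C = 43x_1 + 50x_2:
  (0, 37) → C = 1850
  (34, 0) → C = 1462
  (22, 4) → C = 1146
The feasible region is unbounded (it extends along (0, 1), (1, 0)), but C strictly increases along every unbounded feasible direction, so there is no improving ray and the minimum is attained at a vertex.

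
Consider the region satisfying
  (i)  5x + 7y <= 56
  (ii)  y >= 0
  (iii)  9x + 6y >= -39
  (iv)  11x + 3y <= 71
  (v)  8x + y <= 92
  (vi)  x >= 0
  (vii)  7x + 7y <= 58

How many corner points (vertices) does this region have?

5

The feasible vertices (each the meet of two boundaries and inside every other half-plane) are:
  (0, 8)
  (1, 51/7)
  (71/11, 0)
  (0, 0)
  (323/56, 141/56)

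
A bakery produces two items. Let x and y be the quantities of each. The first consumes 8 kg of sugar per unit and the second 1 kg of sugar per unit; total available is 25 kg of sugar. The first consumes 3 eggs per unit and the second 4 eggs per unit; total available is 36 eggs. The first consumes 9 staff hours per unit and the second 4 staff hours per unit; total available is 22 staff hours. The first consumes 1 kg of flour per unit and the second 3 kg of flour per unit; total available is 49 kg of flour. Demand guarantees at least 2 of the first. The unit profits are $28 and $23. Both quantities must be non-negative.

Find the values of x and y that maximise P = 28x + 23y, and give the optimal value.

x = 2, y = 1, maximum P = 79

Corner points and P = 28x + 23y:
  (22/9, 0) → P = 616/9
  (2, 0) → P = 56
  (2, 1) → P = 79

The optimum lies where 9x + 4y = 22 and x = 2.
Solving simultaneously gives x = 2, y = 1.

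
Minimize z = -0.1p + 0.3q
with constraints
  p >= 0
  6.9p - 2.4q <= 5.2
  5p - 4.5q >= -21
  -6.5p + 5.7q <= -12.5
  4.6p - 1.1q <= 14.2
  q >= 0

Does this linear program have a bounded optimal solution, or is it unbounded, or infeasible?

infeasible

The boundaries p = 0 and 5p - 4.5q = -21 meet at (0, 14/3), but that point violates -6.5p + 5.7q ≤ -12.5. Every candidate vertex is excluded by some other constraint, so the feasible region is empty.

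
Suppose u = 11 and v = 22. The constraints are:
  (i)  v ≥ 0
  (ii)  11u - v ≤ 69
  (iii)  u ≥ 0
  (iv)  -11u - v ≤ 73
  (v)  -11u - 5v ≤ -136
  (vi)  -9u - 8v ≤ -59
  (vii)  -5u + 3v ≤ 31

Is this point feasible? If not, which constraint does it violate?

not feasible — violates (ii)

Constraint (ii): 11u - v = 99, which is not ≤ 69. All other constraints are satisfied.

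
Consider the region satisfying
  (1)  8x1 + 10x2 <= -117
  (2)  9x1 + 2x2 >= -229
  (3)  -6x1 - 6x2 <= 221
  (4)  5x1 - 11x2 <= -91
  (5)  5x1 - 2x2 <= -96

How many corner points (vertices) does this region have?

Intersecting each pair of boundary lines and keeping only the points that satisfy every inequality leaves:
  (-1028/37, 779/74)
  (-199/11, 61/22)
  (-2701/109, -326/109)
  (-874/45, -5/9)

4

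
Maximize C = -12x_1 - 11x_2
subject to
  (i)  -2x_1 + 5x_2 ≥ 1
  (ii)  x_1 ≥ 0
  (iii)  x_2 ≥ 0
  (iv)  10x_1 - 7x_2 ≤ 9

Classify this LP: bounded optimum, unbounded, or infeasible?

bounded optimum

Extreme points and C = -12x_1 - 11x_2:
  (0, 1/5) → C = -11/5
  (13/9, 7/9) → C = -233/9
The feasible region has finitely many vertices and no improving ray; the maximum is -11/5 at (0, 1/5).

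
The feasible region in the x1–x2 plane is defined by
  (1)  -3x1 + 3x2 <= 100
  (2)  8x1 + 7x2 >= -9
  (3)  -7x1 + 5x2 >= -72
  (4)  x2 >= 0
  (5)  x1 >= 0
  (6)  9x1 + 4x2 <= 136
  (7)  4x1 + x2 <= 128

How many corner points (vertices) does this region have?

5

The feasible vertices (each the meet of two boundaries and inside every other half-plane) are:
  (0, 100/3)
  (8/39, 436/13)
  (72/7, 0)
  (968/73, 304/73)
  (0, 0)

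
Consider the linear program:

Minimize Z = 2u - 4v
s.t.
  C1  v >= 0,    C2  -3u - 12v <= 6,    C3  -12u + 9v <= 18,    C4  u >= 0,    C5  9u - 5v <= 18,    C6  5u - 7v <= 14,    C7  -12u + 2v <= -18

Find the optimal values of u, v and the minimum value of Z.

u = 12, v = 18, minimum Z = -48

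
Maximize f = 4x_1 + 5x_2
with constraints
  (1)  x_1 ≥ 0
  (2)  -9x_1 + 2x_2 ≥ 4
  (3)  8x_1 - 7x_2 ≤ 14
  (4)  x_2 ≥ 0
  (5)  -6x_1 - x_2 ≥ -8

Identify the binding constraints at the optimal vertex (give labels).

(1) and (5)

Corner points and f = 4x_1 + 5x_2:
  (0, 2) → f = 10
  (0, 8) → f = 40
  (4/7, 32/7) → f = 176/7

The maximum is at (0, 8). Substituting into each constraint, equality holds for (1) and (5); the remaining constraints have slack.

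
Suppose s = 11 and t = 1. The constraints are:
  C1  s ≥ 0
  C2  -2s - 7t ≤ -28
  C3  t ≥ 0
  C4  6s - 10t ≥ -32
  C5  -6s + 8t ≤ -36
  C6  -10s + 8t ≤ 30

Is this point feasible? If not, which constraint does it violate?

feasible

C1: 11 ≥ 0 ✓
C2: -29 ≤ -28 ✓
C3: 1 ≥ 0 ✓
C4: 56 ≥ -32 ✓
C5: -58 ≤ -36 ✓
C6: -102 ≤ 30 ✓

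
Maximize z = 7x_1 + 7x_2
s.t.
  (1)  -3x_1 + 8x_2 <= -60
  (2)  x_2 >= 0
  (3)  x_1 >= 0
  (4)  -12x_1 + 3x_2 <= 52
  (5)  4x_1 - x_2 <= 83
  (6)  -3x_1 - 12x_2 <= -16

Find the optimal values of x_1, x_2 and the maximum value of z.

Extreme points and z = 7x_1 + 7x_2:
  (20, 0) → z = 140
  (604/29, 9/29) → z = 4291/29
  (83/4, 0) → z = 581/4

The binding constraints are -3x_1 + 8x_2 = -60 and 4x_1 - x_2 = 83.
Solving simultaneously gives x_1 = 604/29, x_2 = 9/29.

x_1 = 604/29, x_2 = 9/29, maximum z = 4291/29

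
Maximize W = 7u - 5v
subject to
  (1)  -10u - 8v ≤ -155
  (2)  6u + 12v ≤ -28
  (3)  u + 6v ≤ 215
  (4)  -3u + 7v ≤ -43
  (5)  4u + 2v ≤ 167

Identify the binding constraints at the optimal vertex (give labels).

(1) and (5)

Extreme points and W = 7u - 5v:
  (521/18, -605/36) → W = 10319/36
  (171/2, -175/2) → W = 1036
  (515/9, -557/18) → W = 9995/18

The maximum is at (171/2, -175/2). Substituting into each constraint, equality holds for (1) and (5); the remaining constraints have slack.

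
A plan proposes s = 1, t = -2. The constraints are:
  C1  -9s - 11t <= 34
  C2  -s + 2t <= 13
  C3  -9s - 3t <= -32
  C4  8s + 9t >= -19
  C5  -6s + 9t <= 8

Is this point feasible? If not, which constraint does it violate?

Constraint C3: -9s - 3t = -3, which is not ≤ -32. All other constraints are satisfied.

not feasible — violates C3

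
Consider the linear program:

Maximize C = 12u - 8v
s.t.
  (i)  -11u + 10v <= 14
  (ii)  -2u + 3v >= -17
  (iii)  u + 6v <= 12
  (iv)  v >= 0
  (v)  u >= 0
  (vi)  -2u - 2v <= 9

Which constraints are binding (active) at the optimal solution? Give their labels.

(ii) and (iii)

Feasible corners and C = 12u - 8v:
  (9/19, 73/38) → C = -184/19
  (0, 7/5) → C = -56/5
  (46/5, 7/15) → C = 320/3
  (17/2, 0) → C = 102
  (0, 0) → C = 0

The maximum is at (46/5, 7/15). Substituting into each constraint, equality holds for (ii) and (iii); the remaining constraints have slack.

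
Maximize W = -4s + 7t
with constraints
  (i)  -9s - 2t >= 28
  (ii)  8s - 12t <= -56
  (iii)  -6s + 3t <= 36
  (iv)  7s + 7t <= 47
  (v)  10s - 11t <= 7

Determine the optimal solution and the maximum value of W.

s = -4, t = 4, maximum W = 44

Extreme points and W = -4s + 7t:
  (-112/31, 70/31) → W = 938/31
  (-4, 4) → W = 44
  (-11/2, 1) → W = 29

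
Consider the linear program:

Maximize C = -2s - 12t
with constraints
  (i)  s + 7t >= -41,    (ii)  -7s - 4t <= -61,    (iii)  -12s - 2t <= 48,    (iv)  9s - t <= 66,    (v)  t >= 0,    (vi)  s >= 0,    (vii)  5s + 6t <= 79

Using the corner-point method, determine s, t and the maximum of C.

s = 325/43, t = 87/43, maximum C = -1694/43

Feasible corners and C = -2s - 12t:
  (325/43, 87/43) → C = -1694/43
  (25/11, 124/11) → C = -1538/11
  (475/59, 381/59) → C = -5522/59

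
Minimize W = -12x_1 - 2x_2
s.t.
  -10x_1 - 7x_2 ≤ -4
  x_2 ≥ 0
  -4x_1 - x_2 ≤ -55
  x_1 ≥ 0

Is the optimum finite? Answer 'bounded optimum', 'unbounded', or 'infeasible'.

unbounded

From the feasible point (55/4, 0), moving in the direction (0, 1) keeps every constraint satisfied while W decreases without bound.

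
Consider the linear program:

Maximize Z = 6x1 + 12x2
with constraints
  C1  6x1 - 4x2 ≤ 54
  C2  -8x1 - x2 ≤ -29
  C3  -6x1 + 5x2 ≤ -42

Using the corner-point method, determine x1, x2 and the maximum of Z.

x1 = 17, x2 = 12, maximum Z = 246

Extreme points and Z = 6x1 + 12x2:
  (85/19, -129/19) → Z = -1038/19
  (17, 12) → Z = 246
  (187/46, -81/23) → Z = -411/23

The optimum lies where 6x1 - 4x2 = 54 and -6x1 + 5x2 = -42.
Solving simultaneously gives x1 = 17, x2 = 12.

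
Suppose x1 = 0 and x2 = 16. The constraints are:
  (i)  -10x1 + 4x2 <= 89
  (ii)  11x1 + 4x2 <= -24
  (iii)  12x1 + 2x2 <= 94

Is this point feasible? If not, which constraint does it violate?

Constraint (ii): 11x1 + 4x2 = 64, which is not ≤ -24. All other constraints are satisfied.

not feasible — violates (ii)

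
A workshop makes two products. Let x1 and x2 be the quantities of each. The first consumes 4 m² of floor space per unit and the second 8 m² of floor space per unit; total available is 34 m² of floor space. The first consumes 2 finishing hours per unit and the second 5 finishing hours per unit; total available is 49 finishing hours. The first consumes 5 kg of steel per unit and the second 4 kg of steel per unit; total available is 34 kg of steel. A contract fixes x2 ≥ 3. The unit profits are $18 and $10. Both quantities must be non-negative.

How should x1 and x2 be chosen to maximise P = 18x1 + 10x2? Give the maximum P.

x1 = 5/2, x2 = 3, maximum P = 75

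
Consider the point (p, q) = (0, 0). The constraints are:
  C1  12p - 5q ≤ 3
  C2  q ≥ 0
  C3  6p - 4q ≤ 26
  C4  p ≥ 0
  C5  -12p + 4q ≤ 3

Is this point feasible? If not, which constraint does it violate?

feasible

C1: 0 ≤ 3 ✓
C2: 0 ≥ 0 ✓
C3: 0 ≤ 26 ✓
C4: 0 ≥ 0 ✓
C5: 0 ≤ 3 ✓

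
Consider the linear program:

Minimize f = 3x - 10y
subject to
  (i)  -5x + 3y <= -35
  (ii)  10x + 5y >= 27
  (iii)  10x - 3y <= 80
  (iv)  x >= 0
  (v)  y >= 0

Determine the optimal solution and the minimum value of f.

The binding constraints are -5x + 3y = -35 and 10x - 3y = 80.
Solving simultaneously gives x = 9, y = 10/3.

x = 9, y = 10/3, minimum f = -19/3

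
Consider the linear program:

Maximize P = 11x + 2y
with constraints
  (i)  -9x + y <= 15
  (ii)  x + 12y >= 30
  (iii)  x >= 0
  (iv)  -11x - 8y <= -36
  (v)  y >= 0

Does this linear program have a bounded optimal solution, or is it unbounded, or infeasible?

unbounded

From the feasible point (0, 15), moving in the direction (1, 9) keeps every constraint satisfied while P increases without bound.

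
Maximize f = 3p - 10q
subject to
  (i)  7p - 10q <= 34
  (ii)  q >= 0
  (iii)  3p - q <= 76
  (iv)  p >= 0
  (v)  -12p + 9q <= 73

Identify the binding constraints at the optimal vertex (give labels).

(i) and (ii)

Feasible corners and f = 3p - 10q:
  (34/7, 0) → f = 102/7
  (726/23, 430/23) → f = -2122/23
  (0, 0) → f = 0
  (757/15, 377/5) → f = -3013/5
  (0, 73/9) → f = -730/9

The maximum is at (34/7, 0). Substituting into each constraint, equality holds for (i) and (ii); the remaining constraints have slack.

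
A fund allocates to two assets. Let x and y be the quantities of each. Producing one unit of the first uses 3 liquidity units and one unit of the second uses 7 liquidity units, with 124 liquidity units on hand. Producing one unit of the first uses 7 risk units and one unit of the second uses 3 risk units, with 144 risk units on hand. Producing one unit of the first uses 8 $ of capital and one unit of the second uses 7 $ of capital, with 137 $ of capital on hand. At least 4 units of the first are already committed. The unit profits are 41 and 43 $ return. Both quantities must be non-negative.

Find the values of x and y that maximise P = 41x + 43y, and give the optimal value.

x = 4, y = 15, maximum P = 809

Corner points and P = 41x + 43y:
  (137/8, 0) → P = 5617/8
  (4, 0) → P = 164
  (4, 15) → P = 809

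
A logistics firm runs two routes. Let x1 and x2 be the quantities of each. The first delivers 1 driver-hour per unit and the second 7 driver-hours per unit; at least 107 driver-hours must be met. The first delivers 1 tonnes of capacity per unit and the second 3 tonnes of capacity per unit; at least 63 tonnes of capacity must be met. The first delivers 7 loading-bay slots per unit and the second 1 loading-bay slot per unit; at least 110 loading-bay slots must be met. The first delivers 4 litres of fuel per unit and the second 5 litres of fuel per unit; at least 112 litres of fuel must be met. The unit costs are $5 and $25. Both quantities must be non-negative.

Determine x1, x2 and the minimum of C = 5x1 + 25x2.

x1 = 30, x2 = 11, minimum C = 425

Extreme points and C = 5x1 + 25x2:
  (0, 110) → C = 2750
  (107, 0) → C = 535
  (30, 11) → C = 425
  (267/20, 331/20) → C = 961/2
The feasible region is unbounded (it extends along (0, 1), (1, 0)), but C strictly increases along every unbounded feasible direction, so there is no improving ray and the minimum is attained at a vertex.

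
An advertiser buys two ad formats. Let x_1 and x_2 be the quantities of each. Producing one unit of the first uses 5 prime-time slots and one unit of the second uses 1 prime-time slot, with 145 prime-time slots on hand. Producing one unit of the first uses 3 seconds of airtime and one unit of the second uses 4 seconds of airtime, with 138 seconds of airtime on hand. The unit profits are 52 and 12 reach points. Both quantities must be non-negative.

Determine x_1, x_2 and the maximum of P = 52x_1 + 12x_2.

Vertices and P = 52x_1 + 12x_2:
  (0, 0) → P = 0
  (0, 69/2) → P = 414
  (29, 0) → P = 1508
  (26, 15) → P = 1532

The binding constraints are 5x_1 + x_2 = 145 and 3x_1 + 4x_2 = 138.
Solving simultaneously gives x_1 = 26, x_2 = 15.

x_1 = 26, x_2 = 15, maximum P = 1532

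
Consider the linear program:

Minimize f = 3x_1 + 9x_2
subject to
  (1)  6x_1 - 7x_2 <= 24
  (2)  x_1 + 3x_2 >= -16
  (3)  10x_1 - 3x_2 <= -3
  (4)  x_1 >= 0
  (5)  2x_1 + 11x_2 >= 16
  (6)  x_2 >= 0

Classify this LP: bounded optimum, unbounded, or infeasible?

bounded optimum

Vertices and f = 3x_1 + 9x_2:
  (15/116, 83/58) → f = 1539/116
  (0, 16/11) → f = 144/11
The feasible region has finitely many vertices and no improving ray; the minimum is 144/11 at (0, 16/11).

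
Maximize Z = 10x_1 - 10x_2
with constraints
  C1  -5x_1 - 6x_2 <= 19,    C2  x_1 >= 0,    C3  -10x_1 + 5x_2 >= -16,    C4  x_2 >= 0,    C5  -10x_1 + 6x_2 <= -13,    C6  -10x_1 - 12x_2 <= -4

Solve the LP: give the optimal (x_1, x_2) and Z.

Feasible corners and Z = 10x_1 - 10x_2:
  (8/5, 0) → Z = 16
  (31/10, 3) → Z = 1
  (13/10, 0) → Z = 13

The optimum lies where -10x_1 + 5x_2 = -16 and x_2 = 0.
Solving simultaneously gives x_1 = 8/5, x_2 = 0.

x_1 = 8/5, x_2 = 0, maximum Z = 16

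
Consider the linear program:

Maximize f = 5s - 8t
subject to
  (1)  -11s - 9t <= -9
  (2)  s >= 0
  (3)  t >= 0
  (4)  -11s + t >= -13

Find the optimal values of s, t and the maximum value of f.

s = 13/11, t = 0, maximum f = 65/11

Corner points and f = 5s - 8t:
  (0, 1) → f = -8
  (9/11, 0) → f = 45/11
  (13/11, 0) → f = 65/11
The feasible region is unbounded (it extends along (0, 1), (1, 11)), but f strictly decreases along every unbounded feasible direction, so there is no improving ray and the maximum is attained at a vertex.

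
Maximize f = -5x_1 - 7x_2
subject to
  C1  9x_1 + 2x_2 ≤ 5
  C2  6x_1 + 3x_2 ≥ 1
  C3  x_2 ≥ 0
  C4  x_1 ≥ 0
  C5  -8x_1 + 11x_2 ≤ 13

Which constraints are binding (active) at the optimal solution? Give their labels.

Extreme points and f = -5x_1 - 7x_2:
  (5/9, 0) → f = -25/9
  (29/115, 157/115) → f = -1244/115
  (1/6, 0) → f = -5/6
  (0, 1/3) → f = -7/3
  (0, 13/11) → f = -91/11

The maximum is at (1/6, 0). Substituting into each constraint, equality holds for C2 and C3; the remaining constraints have slack.

C2 and C3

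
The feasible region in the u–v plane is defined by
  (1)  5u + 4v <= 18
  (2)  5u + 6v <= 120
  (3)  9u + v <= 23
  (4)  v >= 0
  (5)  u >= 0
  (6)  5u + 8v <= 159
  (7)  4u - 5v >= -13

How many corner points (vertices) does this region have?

The feasible vertices (each the meet of two boundaries and inside every other half-plane) are:
  (74/31, 47/31)
  (38/41, 137/41)
  (23/9, 0)
  (0, 0)
  (0, 13/5)

5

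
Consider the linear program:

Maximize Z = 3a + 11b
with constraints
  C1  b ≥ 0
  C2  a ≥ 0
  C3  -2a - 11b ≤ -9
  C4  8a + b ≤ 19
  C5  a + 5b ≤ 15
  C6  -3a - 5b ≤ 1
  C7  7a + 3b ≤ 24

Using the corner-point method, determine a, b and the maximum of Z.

Extreme points and Z = 3a + 11b:
  (0, 9/11) → Z = 9
  (0, 3) → Z = 33
  (100/43, 17/43) → Z = 487/43
  (80/39, 101/39) → Z = 1351/39

a = 80/39, b = 101/39, maximum Z = 1351/39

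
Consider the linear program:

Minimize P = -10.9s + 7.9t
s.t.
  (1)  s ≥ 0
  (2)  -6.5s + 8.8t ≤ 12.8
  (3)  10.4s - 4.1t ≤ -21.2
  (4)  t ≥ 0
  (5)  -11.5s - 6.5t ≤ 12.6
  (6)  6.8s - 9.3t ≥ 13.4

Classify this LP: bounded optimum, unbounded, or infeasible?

infeasible

The boundaries t = 0 and 6.8s - 9.3t = 13.4 meet at (67/34, 0), but that point violates 10.4s - 4.1t ≤ -21.2. Every candidate vertex is excluded by some other constraint, so the feasible region is empty.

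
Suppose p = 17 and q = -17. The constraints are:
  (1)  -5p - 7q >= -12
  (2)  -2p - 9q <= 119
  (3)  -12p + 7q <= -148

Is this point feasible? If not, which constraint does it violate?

(1): 34 ≥ -12 ✓
(2): 119 ≤ 119 ✓
(3): -323 ≤ -148 ✓

feasible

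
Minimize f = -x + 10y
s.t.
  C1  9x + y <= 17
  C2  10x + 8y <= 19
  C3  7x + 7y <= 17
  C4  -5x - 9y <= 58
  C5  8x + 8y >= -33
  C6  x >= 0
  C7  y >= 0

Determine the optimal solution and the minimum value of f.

Extreme points and f = -x + 10y:
  (117/62, 1/62) → f = -107/62
  (17/9, 0) → f = -17/9
  (0, 19/8) → f = 95/4
  (0, 0) → f = 0

The optimum lies where 9x + y = 17 and y = 0.
Solving simultaneously gives x = 17/9, y = 0.

x = 17/9, y = 0, minimum f = -17/9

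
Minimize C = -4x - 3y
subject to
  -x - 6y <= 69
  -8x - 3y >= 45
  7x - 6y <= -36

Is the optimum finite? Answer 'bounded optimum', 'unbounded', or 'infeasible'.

unbounded

From the feasible point (-105/8, -149/16), moving in the direction (-3, 8) keeps every constraint satisfied while C decreases without bound.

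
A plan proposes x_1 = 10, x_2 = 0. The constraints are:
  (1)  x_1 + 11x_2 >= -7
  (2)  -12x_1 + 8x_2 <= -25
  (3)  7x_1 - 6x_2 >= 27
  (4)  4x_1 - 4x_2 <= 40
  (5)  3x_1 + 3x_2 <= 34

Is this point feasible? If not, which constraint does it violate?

(1): 10 ≥ -7 ✓
(2): -120 ≤ -25 ✓
(3): 70 ≥ 27 ✓
(4): 40 ≤ 40 ✓
(5): 30 ≤ 34 ✓

feasible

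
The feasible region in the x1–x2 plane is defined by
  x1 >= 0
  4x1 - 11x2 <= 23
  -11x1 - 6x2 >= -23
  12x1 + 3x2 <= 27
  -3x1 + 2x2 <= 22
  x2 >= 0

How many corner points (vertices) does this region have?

The feasible vertices (each the meet of two boundaries and inside every other half-plane) are:
  (0, 23/6)
  (0, 0)
  (23/11, 0)

3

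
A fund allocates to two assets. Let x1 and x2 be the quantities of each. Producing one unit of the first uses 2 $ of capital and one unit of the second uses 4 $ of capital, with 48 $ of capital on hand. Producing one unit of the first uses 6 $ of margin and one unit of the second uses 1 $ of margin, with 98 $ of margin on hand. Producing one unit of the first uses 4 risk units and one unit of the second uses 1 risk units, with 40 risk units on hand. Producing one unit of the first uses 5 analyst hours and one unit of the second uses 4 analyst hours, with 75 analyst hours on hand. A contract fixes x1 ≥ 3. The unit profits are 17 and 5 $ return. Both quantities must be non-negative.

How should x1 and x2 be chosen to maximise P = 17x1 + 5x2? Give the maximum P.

x1 = 8, x2 = 8, maximum P = 176

Feasible corners and P = 17x1 + 5x2:
  (10, 0) → P = 170
  (3, 0) → P = 51
  (8, 8) → P = 176
  (3, 21/2) → P = 207/2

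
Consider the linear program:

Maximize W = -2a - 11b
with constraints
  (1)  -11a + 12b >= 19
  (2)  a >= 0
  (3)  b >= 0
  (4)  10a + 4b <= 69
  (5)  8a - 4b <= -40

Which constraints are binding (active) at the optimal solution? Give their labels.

Vertices and W = -2a - 11b:
  (0, 69/4) → W = -759/4
  (0, 10) → W = -110
  (29/18, 119/9) → W = -446/3

The maximum is at (0, 10). Substituting into each constraint, equality holds for (2) and (5); the remaining constraints have slack.

(2) and (5)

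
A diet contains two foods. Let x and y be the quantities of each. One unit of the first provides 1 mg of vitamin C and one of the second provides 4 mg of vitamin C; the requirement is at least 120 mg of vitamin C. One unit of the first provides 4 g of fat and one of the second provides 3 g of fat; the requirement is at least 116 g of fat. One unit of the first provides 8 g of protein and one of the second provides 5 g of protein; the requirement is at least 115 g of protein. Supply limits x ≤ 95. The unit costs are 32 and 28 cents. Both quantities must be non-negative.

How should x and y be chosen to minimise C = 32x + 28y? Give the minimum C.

x = 8, y = 28, minimum C = 1040

Corner points and C = 32x + 28y:
  (0, 116/3) → C = 3248/3
  (8, 28) → C = 1040
  (95, 25/4) → C = 3215
The feasible region is unbounded (it extends along (0, 1)), but C strictly increases along every unbounded feasible direction, so there is no improving ray and the minimum is attained at a vertex.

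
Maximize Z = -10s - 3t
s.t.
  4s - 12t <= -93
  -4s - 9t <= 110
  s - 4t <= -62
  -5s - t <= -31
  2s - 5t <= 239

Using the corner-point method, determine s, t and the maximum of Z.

The feasible region is unbounded (it extends along (5, 2), (-1, 5)), but Z strictly decreases along every unbounded feasible direction, so there is no improving ray and the maximum is attained at a vertex.

s = 62/21, t = 341/21, maximum Z = -1643/21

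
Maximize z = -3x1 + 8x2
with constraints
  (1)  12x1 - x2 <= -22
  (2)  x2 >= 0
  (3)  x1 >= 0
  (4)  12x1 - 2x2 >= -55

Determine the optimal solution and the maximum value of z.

x1 = 11/12, x2 = 33, maximum z = 1045/4

Corner points and z = -3x1 + 8x2:
  (0, 22) → z = 176
  (11/12, 33) → z = 1045/4
  (0, 55/2) → z = 220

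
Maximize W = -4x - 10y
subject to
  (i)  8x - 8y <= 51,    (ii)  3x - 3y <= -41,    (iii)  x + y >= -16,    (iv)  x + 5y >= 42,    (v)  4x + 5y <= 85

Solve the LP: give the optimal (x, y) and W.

Vertices and W = -4x - 10y:
  (-79/18, 167/18) → W = -677/9
  (50/27, 419/27) → W = -4390/27
  (-61/2, 29/2) → W = -23
  (-165, 149) → W = -830

The binding constraints are x + y = -16 and x + 5y = 42.
Solving simultaneously gives x = -61/2, y = 29/2.

x = -61/2, y = 29/2, maximum W = -23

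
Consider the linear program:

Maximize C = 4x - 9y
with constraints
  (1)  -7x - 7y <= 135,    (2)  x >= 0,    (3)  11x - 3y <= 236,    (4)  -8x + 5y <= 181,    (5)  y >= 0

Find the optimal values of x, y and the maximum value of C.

The optimum lies where 11x - 3y = 236 and y = 0.
Solving simultaneously gives x = 236/11, y = 0.

x = 236/11, y = 0, maximum C = 944/11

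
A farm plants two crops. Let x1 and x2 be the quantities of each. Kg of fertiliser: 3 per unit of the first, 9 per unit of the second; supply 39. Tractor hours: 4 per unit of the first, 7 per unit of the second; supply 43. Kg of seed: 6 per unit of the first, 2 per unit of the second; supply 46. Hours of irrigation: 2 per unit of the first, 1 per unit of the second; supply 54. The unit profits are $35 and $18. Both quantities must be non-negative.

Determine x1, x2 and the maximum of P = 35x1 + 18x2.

x1 = 7, x2 = 2, maximum P = 281

Corner points and P = 35x1 + 18x2:
  (0, 0) → P = 0
  (0, 13/3) → P = 78
  (23/3, 0) → P = 805/3
  (7, 2) → P = 281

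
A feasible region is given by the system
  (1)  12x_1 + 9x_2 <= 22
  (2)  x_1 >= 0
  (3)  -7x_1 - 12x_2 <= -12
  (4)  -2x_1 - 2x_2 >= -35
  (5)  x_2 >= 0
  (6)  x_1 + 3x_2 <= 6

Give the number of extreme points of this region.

5

Pairwise boundary intersections that survive every other constraint:
  (11/6, 0)
  (4/9, 50/27)
  (0, 1)
  (0, 2)
  (12/7, 0)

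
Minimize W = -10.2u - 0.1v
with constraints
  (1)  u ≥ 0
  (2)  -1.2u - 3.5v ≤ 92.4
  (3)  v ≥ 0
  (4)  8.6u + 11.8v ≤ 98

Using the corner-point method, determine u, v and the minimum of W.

u = 490/43, v = 0, minimum W = -4998/43

Vertices and W = -10.2u - 0.1v:
  (0, 0) → W = 0
  (0, 490/59) → W = -49/59
  (490/43, 0) → W = -4998/43

At the optimal vertex, v = 0 and 8.6u + 11.8v = 98.
Solving simultaneously gives u = 490/43, v = 0.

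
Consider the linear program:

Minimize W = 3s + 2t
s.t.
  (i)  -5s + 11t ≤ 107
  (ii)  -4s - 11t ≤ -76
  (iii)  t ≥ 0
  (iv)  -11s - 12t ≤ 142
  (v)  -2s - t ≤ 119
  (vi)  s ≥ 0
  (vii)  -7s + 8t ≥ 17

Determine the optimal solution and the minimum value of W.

s = 0, t = 76/11, minimum W = 152/11

Extreme points and W = 3s + 2t:
  (0, 107/11) → W = 214/11
  (669/37, 664/37) → W = 3335/37
  (0, 76/11) → W = 152/11
  (421/109, 600/109) → W = 2463/109

The optimum lies where -4s - 11t = -76 and s = 0.
Solving simultaneously gives s = 0, t = 76/11.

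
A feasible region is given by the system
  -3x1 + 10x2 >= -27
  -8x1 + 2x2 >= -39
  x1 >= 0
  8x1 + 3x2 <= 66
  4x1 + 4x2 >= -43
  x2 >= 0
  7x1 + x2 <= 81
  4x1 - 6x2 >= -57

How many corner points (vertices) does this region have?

5

The feasible vertices (each the meet of two boundaries and inside every other half-plane) are:
  (249/40, 27/5)
  (39/8, 0)
  (0, 0)
  (0, 19/2)
  (15/4, 12)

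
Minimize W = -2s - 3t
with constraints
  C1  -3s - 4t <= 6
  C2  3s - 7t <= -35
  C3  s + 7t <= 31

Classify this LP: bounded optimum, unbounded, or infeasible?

Feasible corners and W = -2s - 3t:
  (-182/33, 29/11) → W = 103/33
  (-166/17, 99/17) → W = 35/17
  (-1, 32/7) → W = -82/7
The feasible region has finitely many vertices and no improving ray; the minimum is -82/7 at (-1, 32/7).

bounded optimum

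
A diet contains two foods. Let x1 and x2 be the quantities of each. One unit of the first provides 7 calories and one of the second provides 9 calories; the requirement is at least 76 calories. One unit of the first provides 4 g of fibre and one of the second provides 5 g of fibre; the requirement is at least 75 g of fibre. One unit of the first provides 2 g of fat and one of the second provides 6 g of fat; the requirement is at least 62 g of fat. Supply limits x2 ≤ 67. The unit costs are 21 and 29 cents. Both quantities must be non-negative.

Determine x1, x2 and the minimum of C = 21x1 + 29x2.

Extreme points and C = 21x1 + 29x2:
  (0, 15) → C = 435
  (0, 67) → C = 1943
  (31, 0) → C = 651
  (10, 7) → C = 413
The feasible region is unbounded (it extends along (1, 0)), but C strictly increases along every unbounded feasible direction, so there is no improving ray and the minimum is attained at a vertex.

The optimum lies where 4x1 + 5x2 = 75 and 2x1 + 6x2 = 62.
Solving simultaneously gives x1 = 10, x2 = 7.

x1 = 10, x2 = 7, minimum C = 413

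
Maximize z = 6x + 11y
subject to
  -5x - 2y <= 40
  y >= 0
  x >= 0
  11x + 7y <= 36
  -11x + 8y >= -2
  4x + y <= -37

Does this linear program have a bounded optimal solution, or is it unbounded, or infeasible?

The boundaries -5x - 2y = 40 and 11x + 7y = 36 meet at (-352/13, 620/13), but that point violates x ≥ 0. Every candidate vertex is excluded by some other constraint, so the feasible region is empty.

infeasible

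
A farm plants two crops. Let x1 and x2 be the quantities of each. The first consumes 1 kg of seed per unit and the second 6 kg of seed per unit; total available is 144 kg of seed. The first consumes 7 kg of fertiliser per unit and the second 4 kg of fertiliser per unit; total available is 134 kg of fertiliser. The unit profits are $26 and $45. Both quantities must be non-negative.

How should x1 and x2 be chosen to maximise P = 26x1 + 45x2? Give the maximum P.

x1 = 6, x2 = 23, maximum P = 1191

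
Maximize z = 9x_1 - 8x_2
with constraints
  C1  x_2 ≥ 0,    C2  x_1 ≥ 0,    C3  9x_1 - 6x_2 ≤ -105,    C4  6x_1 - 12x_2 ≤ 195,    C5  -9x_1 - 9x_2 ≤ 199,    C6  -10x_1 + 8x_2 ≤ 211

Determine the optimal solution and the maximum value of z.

x_1 = 0, x_2 = 35/2, maximum z = -140

Corner points and z = 9x_1 - 8x_2:
  (0, 35/2) → z = -140
  (0, 211/8) → z = -211
  (71/2, 283/4) → z = -493/2

The binding constraints are x_1 = 0 and 9x_1 - 6x_2 = -105.
Solving simultaneously gives x_1 = 0, x_2 = 35/2.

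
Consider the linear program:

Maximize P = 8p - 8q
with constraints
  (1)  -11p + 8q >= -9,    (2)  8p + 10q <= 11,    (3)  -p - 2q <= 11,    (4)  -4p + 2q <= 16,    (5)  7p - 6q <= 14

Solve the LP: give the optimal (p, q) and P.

Corner points and P = 8p - 8q:
  (89/87, 49/174) → P = 172/29
  (-7/3, -13/3) → P = 16
  (-69/28, 43/14) → P = -310/7
  (-27/5, -14/5) → P = -104/5

p = -7/3, q = -13/3, maximum P = 16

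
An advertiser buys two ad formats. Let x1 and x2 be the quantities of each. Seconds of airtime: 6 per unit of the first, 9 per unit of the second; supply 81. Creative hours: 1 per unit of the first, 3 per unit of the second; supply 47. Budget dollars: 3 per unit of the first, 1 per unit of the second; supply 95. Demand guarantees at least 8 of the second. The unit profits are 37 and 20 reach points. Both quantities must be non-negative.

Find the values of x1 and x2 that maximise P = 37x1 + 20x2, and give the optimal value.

x1 = 3/2, x2 = 8, maximum P = 431/2

The binding constraints are 6x1 + 9x2 = 81 and x2 = 8.
Solving simultaneously gives x1 = 3/2, x2 = 8.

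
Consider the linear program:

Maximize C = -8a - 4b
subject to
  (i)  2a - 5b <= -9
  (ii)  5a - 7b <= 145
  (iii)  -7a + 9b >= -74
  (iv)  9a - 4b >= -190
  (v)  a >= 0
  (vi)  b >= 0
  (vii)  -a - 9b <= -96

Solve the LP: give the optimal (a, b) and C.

Vertices and C = -8a - 4b:
  (451/17, 211/17) → C = -4452/17
  (399/23, 201/23) → C = -3996/23
  (0, 95/2) → C = -190
  (0, 32/3) → C = -128/3
The feasible region is unbounded (it extends along (4, 9), (9, 7)), but C strictly decreases along every unbounded feasible direction, so there is no improving ray and the maximum is attained at a vertex.

a = 0, b = 32/3, maximum C = -128/3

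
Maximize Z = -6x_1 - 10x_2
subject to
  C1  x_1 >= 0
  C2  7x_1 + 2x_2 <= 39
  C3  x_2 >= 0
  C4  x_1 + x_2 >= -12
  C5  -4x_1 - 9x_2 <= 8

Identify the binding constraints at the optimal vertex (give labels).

C1 and C3

Corner points and Z = -6x_1 - 10x_2:
  (0, 39/2) → Z = -195
  (0, 0) → Z = 0
  (39/7, 0) → Z = -234/7

The maximum is at (0, 0). Substituting into each constraint, equality holds for C1 and C3; the remaining constraints have slack.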